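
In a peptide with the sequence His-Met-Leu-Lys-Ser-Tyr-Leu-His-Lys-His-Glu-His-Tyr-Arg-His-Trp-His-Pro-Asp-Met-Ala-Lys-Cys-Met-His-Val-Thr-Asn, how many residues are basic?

11

K, R, and H are the three residues with basic side chains (ε-amine, guanidinium, and imidazole respectively).
Matching residues: His1, Lys4, His8, Lys9, His10, His12, Arg14, His15, His17, Lys22, His25.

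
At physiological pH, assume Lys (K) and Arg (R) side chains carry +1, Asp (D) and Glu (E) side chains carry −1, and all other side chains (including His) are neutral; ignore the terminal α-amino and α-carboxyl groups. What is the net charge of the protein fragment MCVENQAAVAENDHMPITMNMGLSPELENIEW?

-6

Positive (K, R): none → +0.
Negative (D, E): E4, E11, D13, E26, E28, E31 → −6.
Net charge = (+0) + (−6) = −6.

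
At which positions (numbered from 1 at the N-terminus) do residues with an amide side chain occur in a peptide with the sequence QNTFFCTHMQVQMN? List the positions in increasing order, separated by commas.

Only N (asparagine) and Q (glutamine) carry a side-chain carboxamide.
Matching residues: Q1, N2, Q10, Q12, N14.

1, 2, 10, 12, 14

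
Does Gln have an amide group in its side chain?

Yes

The amide-side-chain residues are Asn (N) and Gln (Q).
Glutamine is in this group.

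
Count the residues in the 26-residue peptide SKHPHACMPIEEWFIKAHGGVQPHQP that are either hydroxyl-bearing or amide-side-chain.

Hydroxyl-bearing: S, T, Y. Amide-side-chain: N, Q.
Hydroxyl-bearing residues here: S1 (1).
Amide-side-chain residues here: Q22, Q25 (2).
The two groups share no amino acid, so total = 1 + 2 = 3.

3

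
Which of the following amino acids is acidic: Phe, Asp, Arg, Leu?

Asp

The acidic residues are Asp (D) and Glu (E), whose side chains end in a carboxylate group.
Of the listed options, only Asp belongs to this group.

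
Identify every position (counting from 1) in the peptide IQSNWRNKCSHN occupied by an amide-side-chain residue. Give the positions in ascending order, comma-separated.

Asparagine (N) and glutamine (Q) have uncharged amide side chains.
Matching residues: Q2, N4, N7, N12.

2, 4, 7, 12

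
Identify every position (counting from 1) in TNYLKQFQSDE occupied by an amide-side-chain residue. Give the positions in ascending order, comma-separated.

Matching residues: N2, Q6, Q8.

2, 6, 8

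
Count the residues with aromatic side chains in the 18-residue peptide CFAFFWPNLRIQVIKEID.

4

Phenylalanine (F), tryptophan (W), and tyrosine (Y) have aromatic ring side chains.
Matching residues: F2, F4, F5, W6.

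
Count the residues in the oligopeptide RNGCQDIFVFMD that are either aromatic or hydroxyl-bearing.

Aromatic: F, W, Y. Hydroxyl-bearing: S, T, Y.
Aromatic residues here: F8, F10 (2).
Hydroxyl-bearing residues here: none (0).
(Y belongs to both groups, but none appear in this sequence.) Total = 2 + 0 = 2.

2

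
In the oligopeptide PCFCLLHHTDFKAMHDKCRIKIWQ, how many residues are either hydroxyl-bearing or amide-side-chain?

Hydroxyl-bearing: S, T, Y. Amide-side-chain: N, Q.
Hydroxyl-bearing residues here: T9 (1).
Amide-side-chain residues here: Q24 (1).
The two groups share no amino acid, so total = 1 + 1 = 2.

2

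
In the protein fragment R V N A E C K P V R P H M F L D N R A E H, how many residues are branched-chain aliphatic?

V, L, and I make up the branched-chain aliphatic group.
Matching residues: V2, V9, L15.

3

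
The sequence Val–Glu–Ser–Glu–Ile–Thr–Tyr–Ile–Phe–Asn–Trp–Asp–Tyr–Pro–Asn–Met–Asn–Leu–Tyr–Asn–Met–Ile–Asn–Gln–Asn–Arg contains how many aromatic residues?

Phenylalanine (F), tryptophan (W), and tyrosine (Y) have aromatic ring side chains.
Matching residues: Tyr7, Phe9, Trp11, Tyr13, Tyr19.

5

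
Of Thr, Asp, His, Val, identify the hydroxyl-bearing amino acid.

Thr

S, T, and Y are the three residues with a side-chain hydroxyl.
Of the listed options, only Thr belongs to this group.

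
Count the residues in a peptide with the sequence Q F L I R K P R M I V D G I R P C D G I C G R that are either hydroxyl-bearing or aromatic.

1

Hydroxyl-bearing: S, T, Y. Aromatic: F, W, Y.
Hydroxyl-bearing residues here: none (0).
Aromatic residues here: F2 (1).
(Y belongs to both groups, but none appear in this sequence.) Total = 0 + 1 = 1.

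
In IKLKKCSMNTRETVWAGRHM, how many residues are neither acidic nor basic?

13

Acidic: D, E. Basic: K, R, H. All other residues are neither.
Matching residues: I1, L3, C6, S7, M8, N9, T10, T13, V14, W15, A16, G17, M20.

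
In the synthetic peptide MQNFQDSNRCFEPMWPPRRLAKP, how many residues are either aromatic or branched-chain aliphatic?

Aromatic: F, W, Y. Branched-chain aliphatic: I, L, V.
Aromatic residues here: F4, F11, W15 (3).
Branched-chain aliphatic residues here: L20 (1).
The two groups share no amino acid, so total = 3 + 1 = 4.

4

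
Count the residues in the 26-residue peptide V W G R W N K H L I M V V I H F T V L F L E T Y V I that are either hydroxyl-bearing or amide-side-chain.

4

Hydroxyl-bearing: S, T, Y. Amide-side-chain: N, Q.
Hydroxyl-bearing residues here: T17, T23, Y24 (3).
Amide-side-chain residues here: N6 (1).
The two groups share no amino acid, so total = 3 + 1 = 4.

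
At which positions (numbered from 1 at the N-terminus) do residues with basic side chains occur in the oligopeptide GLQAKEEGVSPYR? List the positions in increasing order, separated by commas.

5, 13

The basic amino acids are Lys (K), Arg (R), and His (H).
Matching residues: K5, R13.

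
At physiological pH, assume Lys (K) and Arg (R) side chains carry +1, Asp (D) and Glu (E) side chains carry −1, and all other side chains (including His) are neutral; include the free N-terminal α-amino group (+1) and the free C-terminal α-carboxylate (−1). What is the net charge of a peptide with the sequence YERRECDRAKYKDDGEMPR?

0

Positive (K, R): R3, R4, R8, K10, K12, R19 → +6.
Negative (D, E): E2, E5, D7, D13, D14, E16 → −6.
The N-terminus (+1) and C-terminus (−1) cancel.
Net charge = (+6) + (−6) = 0.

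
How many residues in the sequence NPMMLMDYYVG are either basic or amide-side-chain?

Basic: H, K, R. Amide-side-chain: N, Q.
Basic residues here: none (0).
Amide-side-chain residues here: N1 (1).
The two groups share no amino acid, so total = 0 + 1 = 1.

1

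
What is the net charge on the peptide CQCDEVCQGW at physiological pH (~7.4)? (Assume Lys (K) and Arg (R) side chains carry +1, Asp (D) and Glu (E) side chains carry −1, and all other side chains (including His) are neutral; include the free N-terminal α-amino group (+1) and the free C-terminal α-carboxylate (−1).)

Positive (K, R): none → +0.
Negative (D, E): D4, E5 → −2.
The N-terminus (+1) and C-terminus (−1) cancel.
Net charge = (+0) + (−2) = −2.

-2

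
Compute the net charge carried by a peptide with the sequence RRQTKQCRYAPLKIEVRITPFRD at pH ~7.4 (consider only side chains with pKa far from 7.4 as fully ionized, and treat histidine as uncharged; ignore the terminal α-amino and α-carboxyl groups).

At pH ~7.4 the Lys and Arg side chains are protonated (+1), the Asp and Glu side chains are deprotonated (−1), and with His taken as neutral all other side chains carry no charge.
Positive (K, R): R1, R2, K5, R8, K13, R17, R22 → +7.
Negative (D, E): E15, D23 → −2.
Net charge = (+7) + (−2) = +5.

+5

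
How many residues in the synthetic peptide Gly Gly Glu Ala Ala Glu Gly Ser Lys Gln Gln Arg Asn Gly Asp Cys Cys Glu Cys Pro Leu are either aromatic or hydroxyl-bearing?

1

Aromatic: F, W, Y. Hydroxyl-bearing: S, T, Y.
Aromatic residues here: none (0).
Hydroxyl-bearing residues here: Ser8 (1).
(Y belongs to both groups, but none appear in this sequence.) Total = 0 + 1 = 1.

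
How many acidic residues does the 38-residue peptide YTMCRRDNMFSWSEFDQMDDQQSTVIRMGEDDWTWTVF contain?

Only D (aspartate) and E (glutamate) carry a side-chain carboxylic acid.
Matching residues: D7, E14, D16, D19, D20, E30, D31, D32.

8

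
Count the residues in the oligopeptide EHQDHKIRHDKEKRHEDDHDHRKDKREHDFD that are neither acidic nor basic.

Acidic: D, E. Basic: K, R, H. All other residues are neither.
Matching residues: Q3, I7, F30.

3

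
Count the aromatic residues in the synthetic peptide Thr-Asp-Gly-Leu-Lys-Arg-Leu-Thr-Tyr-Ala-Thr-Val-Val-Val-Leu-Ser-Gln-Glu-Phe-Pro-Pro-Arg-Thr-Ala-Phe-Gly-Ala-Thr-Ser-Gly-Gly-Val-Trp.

4

The aromatic amino acids are Phe (F, benzyl), Trp (W, indole), and Tyr (Y, phenol).
Matching residues: Tyr9, Phe19, Phe25, Trp33.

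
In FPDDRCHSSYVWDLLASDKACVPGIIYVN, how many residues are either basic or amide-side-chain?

4

Basic: H, K, R. Amide-side-chain: N, Q.
Basic residues here: R5, H7, K19 (3).
Amide-side-chain residues here: N29 (1).
The two groups share no amino acid, so total = 3 + 1 = 4.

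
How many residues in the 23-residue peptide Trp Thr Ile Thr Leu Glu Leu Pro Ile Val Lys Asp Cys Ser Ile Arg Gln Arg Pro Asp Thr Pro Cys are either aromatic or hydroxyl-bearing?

Aromatic: F, W, Y. Hydroxyl-bearing: S, T, Y.
Aromatic residues here: Trp1 (1).
Hydroxyl-bearing residues here: Thr2, Thr4, Ser14, Thr21 (4).
(Y belongs to both groups, but none appear in this sequence.) Total = 1 + 4 = 5.

5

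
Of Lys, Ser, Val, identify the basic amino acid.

Lys

The basic amino acids are Lys (K), Arg (R), and His (H).
Of the listed options, only Lys belongs to this group.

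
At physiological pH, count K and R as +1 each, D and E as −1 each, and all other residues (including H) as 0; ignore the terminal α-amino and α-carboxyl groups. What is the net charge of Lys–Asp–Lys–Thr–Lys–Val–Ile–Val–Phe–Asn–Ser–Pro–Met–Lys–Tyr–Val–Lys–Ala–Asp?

+3

Positive (K, R): Lys1, Lys3, Lys5, Lys14, Lys17 → +5.
Negative (D, E): Asp2, Asp19 → −2.
Net charge = (+5) + (−2) = +3.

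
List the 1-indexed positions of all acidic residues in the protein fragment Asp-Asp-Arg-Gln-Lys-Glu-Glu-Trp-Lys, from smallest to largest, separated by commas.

The acidic residues are Asp (D) and Glu (E), whose side chains end in a carboxylate group.
Matching residues: Asp1, Asp2, Glu6, Glu7.

1, 2, 6, 7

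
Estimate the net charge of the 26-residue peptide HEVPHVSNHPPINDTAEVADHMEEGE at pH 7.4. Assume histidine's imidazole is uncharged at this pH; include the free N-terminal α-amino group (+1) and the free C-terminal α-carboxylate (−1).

-7

The side chains ionized at physiological pH are Lys/Arg (+1) and Asp/Glu (−1); with His treated as neutral, nothing else contributes.
Positive (K, R): none → +0.
Negative (D, E): E2, D14, E17, D20, E23, E24, E26 → −7.
The N-terminus (+1) and C-terminus (−1) cancel.
Net charge = (+0) + (−7) = −7.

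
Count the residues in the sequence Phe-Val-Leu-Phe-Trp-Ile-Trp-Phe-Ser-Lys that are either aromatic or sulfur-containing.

5

Aromatic: F, W, Y. Sulfur-containing: C, M.
Aromatic residues here: Phe1, Phe4, Trp5, Trp7, Phe8 (5).
Sulfur-containing residues here: none (0).
The two groups share no amino acid, so total = 5 + 0 = 5.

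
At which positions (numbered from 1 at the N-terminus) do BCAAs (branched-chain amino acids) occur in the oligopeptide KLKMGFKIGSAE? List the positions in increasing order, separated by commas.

The BCAAs are Val, Leu, and Ile — aliphatic side chains with a branch point.
Matching residues: L2, I8.

2, 8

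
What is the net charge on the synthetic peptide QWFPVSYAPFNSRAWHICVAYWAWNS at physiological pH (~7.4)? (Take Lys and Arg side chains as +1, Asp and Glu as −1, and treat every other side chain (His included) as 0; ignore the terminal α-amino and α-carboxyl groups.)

+1

Positive (K, R): R13 → +1.
Negative (D, E): none → −0.
Net charge = (+1) + (−0) = +1.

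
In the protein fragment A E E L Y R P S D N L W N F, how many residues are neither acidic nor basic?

10

Acidic: D, E. Basic: K, R, H. All other residues are neither.
Matching residues: A1, L4, Y5, P7, S8, N10, L11, W12, N13, F14.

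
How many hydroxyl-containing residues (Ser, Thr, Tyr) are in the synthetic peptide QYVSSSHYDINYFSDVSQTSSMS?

Matching residues: Y2, S4, S5, S6, Y8, Y12, S14, S17, T19, S20, S21, S23.

12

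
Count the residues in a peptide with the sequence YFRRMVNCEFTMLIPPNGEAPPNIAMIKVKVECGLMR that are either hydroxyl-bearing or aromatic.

4

Hydroxyl-bearing: S, T, Y. Aromatic: F, W, Y.
Hydroxyl-bearing residues here: Y1, T11 (2).
Aromatic residues here: Y1, F2, F10 (3).
Y is in both groups, so the 1 Y residue must not be double-counted.
Total = 2 + 3 − 1 = 4.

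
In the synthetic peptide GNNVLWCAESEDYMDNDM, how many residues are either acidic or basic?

5

Acidic: D, E. Basic: H, K, R.
Acidic residues here: E9, E11, D12, D15, D17 (5).
Basic residues here: none (0).
The two groups share no amino acid, so total = 5 + 0 = 5.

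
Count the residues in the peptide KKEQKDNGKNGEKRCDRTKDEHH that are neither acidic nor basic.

Acidic: D, E. Basic: K, R, H. All other residues are neither.
Matching residues: Q4, N7, G8, N10, G11, C15, T18.

7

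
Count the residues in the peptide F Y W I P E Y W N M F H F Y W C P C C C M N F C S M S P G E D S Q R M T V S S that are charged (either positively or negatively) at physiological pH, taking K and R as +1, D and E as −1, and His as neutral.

Charged side chains at pH ~7.4: K, R (positive); D, E (negative).
Matching residues: E6, E30, D31, R34.

4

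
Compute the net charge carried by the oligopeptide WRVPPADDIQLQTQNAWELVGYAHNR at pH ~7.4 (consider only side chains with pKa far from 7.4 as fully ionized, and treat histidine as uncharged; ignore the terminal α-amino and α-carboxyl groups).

-1

Near pH 7.4, K and R contribute +1 each, D and E contribute −1 each, and every other side chain (His included, as stated) is uncharged.
Positive (K, R): R2, R26 → +2.
Negative (D, E): D7, D8, E18 → −3.
Net charge = (+2) + (−3) = −1.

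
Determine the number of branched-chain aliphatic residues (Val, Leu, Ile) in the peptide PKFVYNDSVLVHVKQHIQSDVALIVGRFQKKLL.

Matching residues: V4, V9, L10, V11, V13, I17, V21, L23, I24, V25, L32, L33.

12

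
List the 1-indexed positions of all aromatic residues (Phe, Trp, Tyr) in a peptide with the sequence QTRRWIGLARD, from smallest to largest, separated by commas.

5

Matching residues: W5.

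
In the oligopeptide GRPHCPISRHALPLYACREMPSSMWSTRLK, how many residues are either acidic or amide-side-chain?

1

Acidic: D, E. Amide-side-chain: N, Q.
Acidic residues here: E19 (1).
Amide-side-chain residues here: none (0).
The two groups share no amino acid, so total = 1 + 0 = 1.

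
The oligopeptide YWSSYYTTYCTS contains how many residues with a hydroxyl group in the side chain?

10

The –OH-bearing residues are Ser, Thr (aliphatic alcohols), and Tyr (phenol).
Matching residues: Y1, S3, S4, Y5, Y6, T7, T8, Y9, T11, S12.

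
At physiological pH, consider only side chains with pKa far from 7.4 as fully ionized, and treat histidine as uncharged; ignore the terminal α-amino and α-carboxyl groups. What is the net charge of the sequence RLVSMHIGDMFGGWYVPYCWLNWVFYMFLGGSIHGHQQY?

At pH ~7.4 the Lys and Arg side chains are protonated (+1), the Asp and Glu side chains are deprotonated (−1), and with His taken as neutral all other side chains carry no charge.
Positive (K, R): R1 → +1.
Negative (D, E): D9 → −1.
Net charge = (+1) + (−1) = 0.

0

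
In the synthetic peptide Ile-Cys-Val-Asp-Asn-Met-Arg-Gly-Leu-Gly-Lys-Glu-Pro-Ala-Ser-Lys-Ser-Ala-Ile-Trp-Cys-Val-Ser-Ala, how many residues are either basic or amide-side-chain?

4

Basic: H, K, R. Amide-side-chain: N, Q.
Basic residues here: Arg7, Lys11, Lys16 (3).
Amide-side-chain residues here: Asn5 (1).
The two groups share no amino acid, so total = 3 + 1 = 4.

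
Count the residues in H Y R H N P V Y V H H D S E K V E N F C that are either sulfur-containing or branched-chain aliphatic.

4

Sulfur-containing: C, M. Branched-chain aliphatic: I, L, V.
Sulfur-containing residues here: C20 (1).
Branched-chain aliphatic residues here: V7, V9, V16 (3).
The two groups share no amino acid, so total = 1 + 3 = 4.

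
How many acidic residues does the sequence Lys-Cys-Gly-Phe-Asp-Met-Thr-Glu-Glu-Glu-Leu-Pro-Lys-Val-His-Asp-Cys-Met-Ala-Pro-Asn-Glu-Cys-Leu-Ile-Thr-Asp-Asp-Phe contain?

The acidic residues are Asp (D) and Glu (E), whose side chains end in a carboxylate group.
Matching residues: Asp5, Glu8, Glu9, Glu10, Asp16, Glu22, Asp27, Asp28.

8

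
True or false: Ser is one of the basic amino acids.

Lysine (K), arginine (R), and histidine (H) have basic, nitrogen-containing side chains.
Serine is not in this group.

False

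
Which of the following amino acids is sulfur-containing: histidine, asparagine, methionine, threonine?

methionine

Only Cys (C) and Met (M) have a sulfur atom in the side chain.
Of the listed options, only methionine belongs to this group.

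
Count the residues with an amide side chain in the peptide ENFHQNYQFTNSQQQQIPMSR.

9

Only N (asparagine) and Q (glutamine) carry a side-chain carboxamide.
Matching residues: N2, Q5, N6, Q8, N11, Q13, Q14, Q15, Q16.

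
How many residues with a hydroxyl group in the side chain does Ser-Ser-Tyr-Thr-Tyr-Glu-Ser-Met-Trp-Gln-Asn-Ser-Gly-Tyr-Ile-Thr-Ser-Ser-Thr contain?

S, T, and Y are the three residues with a side-chain hydroxyl.
Matching residues: Ser1, Ser2, Tyr3, Thr4, Tyr5, Ser7, Ser12, Tyr14, Thr16, Ser17, Ser18, Thr19.

12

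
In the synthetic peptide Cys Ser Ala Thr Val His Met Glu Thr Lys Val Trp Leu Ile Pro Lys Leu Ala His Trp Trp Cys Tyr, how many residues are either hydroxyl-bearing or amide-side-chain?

4

Hydroxyl-bearing: S, T, Y. Amide-side-chain: N, Q.
Hydroxyl-bearing residues here: Ser2, Thr4, Thr9, Tyr23 (4).
Amide-side-chain residues here: none (0).
The two groups share no amino acid, so total = 4 + 0 = 4.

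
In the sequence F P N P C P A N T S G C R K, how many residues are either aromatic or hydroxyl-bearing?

3

Aromatic: F, W, Y. Hydroxyl-bearing: S, T, Y.
Aromatic residues here: F1 (1).
Hydroxyl-bearing residues here: T9, S10 (2).
(Y belongs to both groups, but none appear in this sequence.) Total = 1 + 2 = 3.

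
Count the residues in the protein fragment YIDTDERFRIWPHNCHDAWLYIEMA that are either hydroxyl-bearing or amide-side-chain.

4

Hydroxyl-bearing: S, T, Y. Amide-side-chain: N, Q.
Hydroxyl-bearing residues here: Y1, T4, Y21 (3).
Amide-side-chain residues here: N14 (1).
The two groups share no amino acid, so total = 3 + 1 = 4.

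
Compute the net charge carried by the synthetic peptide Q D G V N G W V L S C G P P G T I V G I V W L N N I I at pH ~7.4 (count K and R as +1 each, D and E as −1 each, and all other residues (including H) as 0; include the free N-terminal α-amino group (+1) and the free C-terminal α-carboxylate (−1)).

-1

Positive (K, R): none → +0.
Negative (D, E): D2 → −1.
The N-terminus (+1) and C-terminus (−1) cancel.
Net charge = (+0) + (−1) = −1.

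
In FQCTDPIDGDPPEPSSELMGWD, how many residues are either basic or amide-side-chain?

Basic: H, K, R. Amide-side-chain: N, Q.
Basic residues here: none (0).
Amide-side-chain residues here: Q2 (1).
The two groups share no amino acid, so total = 0 + 1 = 1.

1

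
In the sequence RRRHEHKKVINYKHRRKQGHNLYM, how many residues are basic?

The basic amino acids are Lys (K), Arg (R), and His (H).
Matching residues: R1, R2, R3, H4, H6, K7, K8, K13, H14, R15, R16, K17, H20.

13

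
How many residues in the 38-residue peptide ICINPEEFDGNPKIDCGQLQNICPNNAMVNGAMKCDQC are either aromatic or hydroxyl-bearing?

Aromatic: F, W, Y. Hydroxyl-bearing: S, T, Y.
Aromatic residues here: F8 (1).
Hydroxyl-bearing residues here: none (0).
(Y belongs to both groups, but none appear in this sequence.) Total = 1 + 0 = 1.

1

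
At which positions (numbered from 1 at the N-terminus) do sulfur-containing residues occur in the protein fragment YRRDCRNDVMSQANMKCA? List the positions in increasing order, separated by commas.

Cysteine (C, thiol) and methionine (M, thioether) are the two sulfur-containing amino acids.
Matching residues: C5, M10, M15, C17.

5, 10, 15, 17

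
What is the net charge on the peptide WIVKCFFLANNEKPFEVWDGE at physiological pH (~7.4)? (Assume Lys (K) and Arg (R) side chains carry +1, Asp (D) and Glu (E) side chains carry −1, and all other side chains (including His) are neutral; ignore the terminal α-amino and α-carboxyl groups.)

Positive (K, R): K4, K13 → +2.
Negative (D, E): E12, E16, D19, E21 → −4.
Net charge = (+2) + (−4) = −2.

-2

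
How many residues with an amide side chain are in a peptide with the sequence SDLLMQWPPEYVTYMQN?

The amide-side-chain residues are Asn (N) and Gln (Q).
Matching residues: Q6, Q16, N17.

3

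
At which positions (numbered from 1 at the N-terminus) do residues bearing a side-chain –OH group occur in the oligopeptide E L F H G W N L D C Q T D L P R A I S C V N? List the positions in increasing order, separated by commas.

12, 19

S, T, and Y are the three residues with a side-chain hydroxyl.
Matching residues: T12, S19.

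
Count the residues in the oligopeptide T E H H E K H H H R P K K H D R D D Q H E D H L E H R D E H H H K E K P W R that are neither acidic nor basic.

Acidic: D, E. Basic: K, R, H. All other residues are neither.
Matching residues: T1, P11, Q19, L24, P36, W37.

6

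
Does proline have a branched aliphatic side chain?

No

The BCAAs are Val, Leu, and Ile — aliphatic side chains with a branch point.
Proline is not in this group.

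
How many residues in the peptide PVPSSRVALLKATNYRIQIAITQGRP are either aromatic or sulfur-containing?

Aromatic: F, W, Y. Sulfur-containing: C, M.
Aromatic residues here: Y15 (1).
Sulfur-containing residues here: none (0).
The two groups share no amino acid, so total = 1 + 0 = 1.

1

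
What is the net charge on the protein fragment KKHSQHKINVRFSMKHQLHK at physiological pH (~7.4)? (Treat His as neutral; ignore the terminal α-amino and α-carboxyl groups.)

+6

Near pH 7.4, K and R contribute +1 each, D and E contribute −1 each, and every other side chain (His included, as stated) is uncharged.
Positive (K, R): K1, K2, K7, R11, K15, K20 → +6.
Negative (D, E): none → −0.
Net charge = (+6) + (−0) = +6.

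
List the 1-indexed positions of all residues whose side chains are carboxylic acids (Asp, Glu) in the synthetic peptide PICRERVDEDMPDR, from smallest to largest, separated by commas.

Matching residues: E5, D8, E9, D10, D13.

5, 8, 9, 10, 13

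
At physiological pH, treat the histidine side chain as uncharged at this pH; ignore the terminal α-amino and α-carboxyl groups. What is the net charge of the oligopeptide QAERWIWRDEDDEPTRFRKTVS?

-1

The side chains ionized at physiological pH are Lys/Arg (+1) and Asp/Glu (−1); with His treated as neutral, nothing else contributes.
Positive (K, R): R4, R8, R16, R18, K19 → +5.
Negative (D, E): E3, D9, E10, D11, D12, E13 → −6.
Net charge = (+5) + (−6) = −1.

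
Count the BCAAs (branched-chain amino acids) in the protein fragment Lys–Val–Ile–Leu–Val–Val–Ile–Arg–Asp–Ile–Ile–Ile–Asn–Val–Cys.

The BCAAs are Val, Leu, and Ile — aliphatic side chains with a branch point.
Matching residues: Val2, Ile3, Leu4, Val5, Val6, Ile7, Ile10, Ile11, Ile12, Val14.

10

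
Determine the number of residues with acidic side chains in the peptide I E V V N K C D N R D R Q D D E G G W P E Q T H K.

Aspartate (D) and glutamate (E) have carboxylic-acid side chains and are the acidic amino acids.
Matching residues: E2, D8, D11, D14, D15, E16, E21.

7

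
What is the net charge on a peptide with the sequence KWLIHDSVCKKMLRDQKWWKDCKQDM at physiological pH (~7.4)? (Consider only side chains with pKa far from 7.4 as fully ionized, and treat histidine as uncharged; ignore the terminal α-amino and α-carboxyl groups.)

At pH ~7.4 the Lys and Arg side chains are protonated (+1), the Asp and Glu side chains are deprotonated (−1), and with His taken as neutral all other side chains carry no charge.
Positive (K, R): K1, K10, K11, R14, K17, K20, K23 → +7.
Negative (D, E): D6, D15, D21, D25 → −4.
Net charge = (+7) + (−4) = +3.

+3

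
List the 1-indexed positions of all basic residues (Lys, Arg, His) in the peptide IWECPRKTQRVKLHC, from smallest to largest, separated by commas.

Matching residues: R6, K7, R10, K12, H14.

6, 7, 10, 12, 14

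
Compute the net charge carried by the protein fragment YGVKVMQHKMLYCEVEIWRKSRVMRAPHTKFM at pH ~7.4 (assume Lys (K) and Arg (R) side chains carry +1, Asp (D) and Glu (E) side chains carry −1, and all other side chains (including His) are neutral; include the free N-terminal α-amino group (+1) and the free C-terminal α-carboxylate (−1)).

+5

Positive (K, R): K4, K9, R19, K20, R22, R25, K30 → +7.
Negative (D, E): E14, E16 → −2.
The N-terminus (+1) and C-terminus (−1) cancel.
Net charge = (+7) + (−2) = +5.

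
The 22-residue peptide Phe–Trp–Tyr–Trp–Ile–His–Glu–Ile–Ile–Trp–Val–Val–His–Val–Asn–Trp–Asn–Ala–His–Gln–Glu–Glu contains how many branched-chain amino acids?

6

V, L, and I make up the branched-chain aliphatic group.
Matching residues: Ile5, Ile8, Ile9, Val11, Val12, Val14.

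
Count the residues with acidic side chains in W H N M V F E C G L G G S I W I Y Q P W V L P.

Aspartate (D) and glutamate (E) have carboxylic-acid side chains and are the acidic amino acids.
Matching residues: E7.

1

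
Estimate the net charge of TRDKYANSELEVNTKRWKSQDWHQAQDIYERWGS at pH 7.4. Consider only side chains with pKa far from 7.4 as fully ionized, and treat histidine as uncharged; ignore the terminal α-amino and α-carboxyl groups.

The side chains ionized at physiological pH are Lys/Arg (+1) and Asp/Glu (−1); with His treated as neutral, nothing else contributes.
Positive (K, R): R2, K4, K15, R16, K18, R31 → +6.
Negative (D, E): D3, E9, E11, D21, D27, E30 → −6.
Net charge = (+6) + (−6) = 0.

0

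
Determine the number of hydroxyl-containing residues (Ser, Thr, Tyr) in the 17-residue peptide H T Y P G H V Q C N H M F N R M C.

Matching residues: T2, Y3.

2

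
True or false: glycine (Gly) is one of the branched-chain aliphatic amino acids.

False

V, L, and I make up the branched-chain aliphatic group.
Glycine is not in this group.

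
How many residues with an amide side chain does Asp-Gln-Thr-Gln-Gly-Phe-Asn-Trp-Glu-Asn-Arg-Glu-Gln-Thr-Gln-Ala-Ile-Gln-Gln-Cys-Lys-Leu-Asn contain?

The amide-side-chain residues are Asn (N) and Gln (Q).
Matching residues: Gln2, Gln4, Asn7, Asn10, Gln13, Gln15, Gln18, Gln19, Asn23.

9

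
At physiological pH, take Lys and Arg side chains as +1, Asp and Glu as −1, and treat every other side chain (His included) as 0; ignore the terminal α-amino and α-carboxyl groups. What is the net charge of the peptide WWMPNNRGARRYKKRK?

Positive (K, R): R7, R10, R11, K13, K14, R15, K16 → +7.
Negative (D, E): none → −0.
Net charge = (+7) + (−0) = +7.

+7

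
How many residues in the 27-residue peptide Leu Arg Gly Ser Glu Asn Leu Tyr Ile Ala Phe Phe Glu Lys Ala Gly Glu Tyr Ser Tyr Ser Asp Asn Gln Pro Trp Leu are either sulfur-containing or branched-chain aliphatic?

4

Sulfur-containing: C, M. Branched-chain aliphatic: I, L, V.
Sulfur-containing residues here: none (0).
Branched-chain aliphatic residues here: Leu1, Leu7, Ile9, Leu27 (4).
The two groups share no amino acid, so total = 0 + 4 = 4.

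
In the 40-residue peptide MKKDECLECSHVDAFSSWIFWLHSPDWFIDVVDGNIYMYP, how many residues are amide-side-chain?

Asparagine (N) and glutamine (Q) have uncharged amide side chains.
Matching residues: N35.

1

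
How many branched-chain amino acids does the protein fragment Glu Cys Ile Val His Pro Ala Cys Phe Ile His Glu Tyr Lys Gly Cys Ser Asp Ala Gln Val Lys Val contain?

5

Valine (V), leucine (L), and isoleucine (I) are the branched-chain amino acids.
Matching residues: Ile3, Val4, Ile10, Val21, Val23.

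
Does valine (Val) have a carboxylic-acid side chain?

Only D (aspartate) and E (glutamate) carry a side-chain carboxylic acid.
Valine is not in this group.

No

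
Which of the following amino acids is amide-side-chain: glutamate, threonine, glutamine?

glutamine

The amide-side-chain residues are Asn (N) and Gln (Q).
Of the listed options, only glutamine belongs to this group.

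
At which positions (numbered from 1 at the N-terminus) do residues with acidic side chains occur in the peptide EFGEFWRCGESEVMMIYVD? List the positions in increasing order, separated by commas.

Aspartate (D) and glutamate (E) have carboxylic-acid side chains and are the acidic amino acids.
Matching residues: E1, E4, E10, E12, D19.

1, 4, 10, 12, 19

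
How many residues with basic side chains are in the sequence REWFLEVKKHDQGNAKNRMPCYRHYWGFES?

Lysine (K), arginine (R), and histidine (H) have basic, nitrogen-containing side chains.
Matching residues: R1, K8, K9, H10, K16, R18, R23, H24.

8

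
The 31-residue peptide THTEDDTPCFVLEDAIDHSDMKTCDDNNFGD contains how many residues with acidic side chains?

10

Only D (aspartate) and E (glutamate) carry a side-chain carboxylic acid.
Matching residues: E4, D5, D6, E13, D14, D17, D20, D25, D26, D31.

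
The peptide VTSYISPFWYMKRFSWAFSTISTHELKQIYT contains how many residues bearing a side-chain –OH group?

12

S, T, and Y are the three residues with a side-chain hydroxyl.
Matching residues: T2, S3, Y4, S6, Y10, S15, S19, T20, S22, T23, Y30, T31.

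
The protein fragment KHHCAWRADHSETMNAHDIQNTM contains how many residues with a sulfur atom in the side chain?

Cysteine (C, thiol) and methionine (M, thioether) are the two sulfur-containing amino acids.
Matching residues: C4, M14, M23.

3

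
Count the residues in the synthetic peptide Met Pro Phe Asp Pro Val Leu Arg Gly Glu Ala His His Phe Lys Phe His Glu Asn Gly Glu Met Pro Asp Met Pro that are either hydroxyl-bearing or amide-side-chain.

1

Hydroxyl-bearing: S, T, Y. Amide-side-chain: N, Q.
Hydroxyl-bearing residues here: none (0).
Amide-side-chain residues here: Asn19 (1).
The two groups share no amino acid, so total = 0 + 1 = 1.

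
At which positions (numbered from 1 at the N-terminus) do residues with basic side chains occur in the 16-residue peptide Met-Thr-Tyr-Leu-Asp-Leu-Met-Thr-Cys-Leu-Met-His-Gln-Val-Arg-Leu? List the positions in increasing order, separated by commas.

The basic amino acids are Lys (K), Arg (R), and His (H).
Matching residues: His12, Arg15.

12, 15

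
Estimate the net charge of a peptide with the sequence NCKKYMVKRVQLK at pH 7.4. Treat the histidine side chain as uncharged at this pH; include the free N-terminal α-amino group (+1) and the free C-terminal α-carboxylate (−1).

Near pH 7.4, K and R contribute +1 each, D and E contribute −1 each, and every other side chain (His included, as stated) is uncharged.
Positive (K, R): K3, K4, K8, R9, K13 → +5.
Negative (D, E): none → −0.
The N-terminus (+1) and C-terminus (−1) cancel.
Net charge = (+5) + (−0) = +5.

+5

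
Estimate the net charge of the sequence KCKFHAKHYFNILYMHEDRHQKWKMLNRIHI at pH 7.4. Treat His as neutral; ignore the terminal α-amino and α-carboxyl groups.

+5

The side chains ionized at physiological pH are Lys/Arg (+1) and Asp/Glu (−1); with His treated as neutral, nothing else contributes.
Positive (K, R): K1, K3, K7, R19, K22, K24, R28 → +7.
Negative (D, E): E17, D18 → −2.
Net charge = (+7) + (−2) = +5.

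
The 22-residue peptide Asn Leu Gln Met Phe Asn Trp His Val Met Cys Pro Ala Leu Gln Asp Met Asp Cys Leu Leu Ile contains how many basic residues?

1

Lysine (K), arginine (R), and histidine (H) have basic, nitrogen-containing side chains.
Matching residues: His8.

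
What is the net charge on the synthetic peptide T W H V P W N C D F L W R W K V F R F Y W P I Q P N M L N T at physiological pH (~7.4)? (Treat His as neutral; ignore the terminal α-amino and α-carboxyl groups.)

+2

The side chains ionized at physiological pH are Lys/Arg (+1) and Asp/Glu (−1); with His treated as neutral, nothing else contributes.
Positive (K, R): R13, K15, R18 → +3.
Negative (D, E): D9 → −1.
Net charge = (+3) + (−1) = +2.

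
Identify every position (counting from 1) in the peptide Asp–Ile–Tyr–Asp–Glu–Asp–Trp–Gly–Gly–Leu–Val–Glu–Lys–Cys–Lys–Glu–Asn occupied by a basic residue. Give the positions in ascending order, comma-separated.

13, 15

Lysine (K), arginine (R), and histidine (H) have basic, nitrogen-containing side chains.
Matching residues: Lys13, Lys15.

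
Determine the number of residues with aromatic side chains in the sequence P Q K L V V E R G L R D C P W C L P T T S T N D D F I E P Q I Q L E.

2

Phenylalanine (F), tryptophan (W), and tyrosine (Y) have aromatic ring side chains.
Matching residues: W15, F26.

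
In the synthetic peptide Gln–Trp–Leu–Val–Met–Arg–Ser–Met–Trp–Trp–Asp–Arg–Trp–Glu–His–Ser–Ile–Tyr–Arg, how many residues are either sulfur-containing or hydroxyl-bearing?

5

Sulfur-containing: C, M. Hydroxyl-bearing: S, T, Y.
Sulfur-containing residues here: Met5, Met8 (2).
Hydroxyl-bearing residues here: Ser7, Ser16, Tyr18 (3).
The two groups share no amino acid, so total = 2 + 3 = 5.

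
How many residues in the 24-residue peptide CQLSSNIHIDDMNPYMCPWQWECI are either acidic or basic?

4

Acidic: D, E. Basic: H, K, R.
Acidic residues here: D10, D11, E22 (3).
Basic residues here: H8 (1).
The two groups share no amino acid, so total = 3 + 1 = 4.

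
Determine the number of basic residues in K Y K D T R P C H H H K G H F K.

The basic amino acids are Lys (K), Arg (R), and His (H).
Matching residues: K1, K3, R6, H9, H10, H11, K12, H14, K16.

9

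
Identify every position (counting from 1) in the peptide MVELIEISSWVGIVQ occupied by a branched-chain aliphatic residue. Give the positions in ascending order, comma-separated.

2, 4, 5, 7, 11, 13, 14

Matching residues: V2, L4, I5, I7, V11, I13, V14.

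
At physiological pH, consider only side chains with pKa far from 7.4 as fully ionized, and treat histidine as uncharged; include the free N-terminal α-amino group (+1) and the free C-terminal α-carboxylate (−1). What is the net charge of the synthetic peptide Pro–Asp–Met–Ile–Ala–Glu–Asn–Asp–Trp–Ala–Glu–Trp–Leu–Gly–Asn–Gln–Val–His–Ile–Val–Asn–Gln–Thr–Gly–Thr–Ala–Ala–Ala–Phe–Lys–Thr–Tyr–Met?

-3

At pH ~7.4 the Lys and Arg side chains are protonated (+1), the Asp and Glu side chains are deprotonated (−1), and with His taken as neutral all other side chains carry no charge.
Positive (K, R): Lys30 → +1.
Negative (D, E): Asp2, Glu6, Asp8, Glu11 → −4.
The N-terminus (+1) and C-terminus (−1) cancel.
Net charge = (+1) + (−4) = −3.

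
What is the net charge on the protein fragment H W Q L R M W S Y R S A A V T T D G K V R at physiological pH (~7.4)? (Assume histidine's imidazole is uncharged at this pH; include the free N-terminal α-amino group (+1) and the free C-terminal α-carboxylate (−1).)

+3

At pH ~7.4 the Lys and Arg side chains are protonated (+1), the Asp and Glu side chains are deprotonated (−1), and with His taken as neutral all other side chains carry no charge.
Positive (K, R): R5, R10, K19, R21 → +4.
Negative (D, E): D17 → −1.
The N-terminus (+1) and C-terminus (−1) cancel.
Net charge = (+4) + (−1) = +3.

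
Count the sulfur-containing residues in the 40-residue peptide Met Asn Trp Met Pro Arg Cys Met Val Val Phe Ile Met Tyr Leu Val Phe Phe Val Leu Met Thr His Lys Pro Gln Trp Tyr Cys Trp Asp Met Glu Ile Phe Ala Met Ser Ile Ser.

9

The sulfur-bearing residues are cysteine (–SH) and methionine (–S–CH₃).
Matching residues: Met1, Met4, Cys7, Met8, Met13, Met21, Cys29, Met32, Met37.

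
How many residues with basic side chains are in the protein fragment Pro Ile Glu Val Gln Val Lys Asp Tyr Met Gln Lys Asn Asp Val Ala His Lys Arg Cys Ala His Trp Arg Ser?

The basic amino acids are Lys (K), Arg (R), and His (H).
Matching residues: Lys7, Lys12, His17, Lys18, Arg19, His22, Arg24.

7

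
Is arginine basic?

Lysine (K), arginine (R), and histidine (H) have basic, nitrogen-containing side chains.
Arginine is in this group.

Yes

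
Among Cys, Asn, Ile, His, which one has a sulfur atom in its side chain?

Only Cys (C) and Met (M) have a sulfur atom in the side chain.
Of the listed options, only Cys belongs to this group.

Cys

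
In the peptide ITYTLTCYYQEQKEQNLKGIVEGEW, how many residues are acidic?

Aspartate (D) and glutamate (E) have carboxylic-acid side chains and are the acidic amino acids.
Matching residues: E11, E14, E22, E24.

4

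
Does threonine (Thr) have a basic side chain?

K, R, and H are the three residues with basic side chains (ε-amine, guanidinium, and imidazole respectively).
Threonine is not in this group.

No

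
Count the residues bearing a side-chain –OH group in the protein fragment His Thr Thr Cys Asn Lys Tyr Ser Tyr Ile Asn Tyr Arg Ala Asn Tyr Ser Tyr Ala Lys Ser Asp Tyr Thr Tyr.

13

Serine (S), threonine (T), and tyrosine (Y) each carry a hydroxyl group on the side chain.
Matching residues: Thr2, Thr3, Tyr7, Ser8, Tyr9, Tyr12, Tyr16, Ser17, Tyr18, Ser21, Tyr23, Thr24, Tyr25.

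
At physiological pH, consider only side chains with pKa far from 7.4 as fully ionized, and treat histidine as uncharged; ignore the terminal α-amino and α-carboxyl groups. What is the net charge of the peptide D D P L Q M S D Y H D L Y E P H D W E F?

Near pH 7.4, K and R contribute +1 each, D and E contribute −1 each, and every other side chain (His included, as stated) is uncharged.
Positive (K, R): none → +0.
Negative (D, E): D1, D2, D8, D11, E14, D17, E19 → −7.
Net charge = (+0) + (−7) = −7.

-7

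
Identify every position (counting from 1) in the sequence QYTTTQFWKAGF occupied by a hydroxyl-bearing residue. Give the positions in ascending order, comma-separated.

The –OH-bearing residues are Ser, Thr (aliphatic alcohols), and Tyr (phenol).
Matching residues: Y2, T3, T4, T5.

2, 3, 4, 5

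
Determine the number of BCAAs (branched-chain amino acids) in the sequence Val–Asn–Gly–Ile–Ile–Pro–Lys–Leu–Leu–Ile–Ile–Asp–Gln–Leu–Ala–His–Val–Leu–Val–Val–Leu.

13

V, L, and I make up the branched-chain aliphatic group.
Matching residues: Val1, Ile4, Ile5, Leu8, Leu9, Ile10, Ile11, Leu14, Val17, Leu18, Val19, Val20, Leu21.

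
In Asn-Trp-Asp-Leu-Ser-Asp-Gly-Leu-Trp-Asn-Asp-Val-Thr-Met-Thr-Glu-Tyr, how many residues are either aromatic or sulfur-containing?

Aromatic: F, W, Y. Sulfur-containing: C, M.
Aromatic residues here: Trp2, Trp9, Tyr17 (3).
Sulfur-containing residues here: Met14 (1).
The two groups share no amino acid, so total = 3 + 1 = 4.

4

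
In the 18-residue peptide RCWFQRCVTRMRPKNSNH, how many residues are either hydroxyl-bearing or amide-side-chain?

5

Hydroxyl-bearing: S, T, Y. Amide-side-chain: N, Q.
Hydroxyl-bearing residues here: T9, S16 (2).
Amide-side-chain residues here: Q5, N15, N17 (3).
The two groups share no amino acid, so total = 2 + 3 = 5.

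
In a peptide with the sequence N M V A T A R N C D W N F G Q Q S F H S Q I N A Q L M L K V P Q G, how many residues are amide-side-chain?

9

The amide-side-chain residues are Asn (N) and Gln (Q).
Matching residues: N1, N8, N12, Q15, Q16, Q21, N23, Q25, Q32.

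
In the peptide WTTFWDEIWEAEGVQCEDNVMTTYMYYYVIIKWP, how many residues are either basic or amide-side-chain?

Basic: H, K, R. Amide-side-chain: N, Q.
Basic residues here: K32 (1).
Amide-side-chain residues here: Q15, N19 (2).
The two groups share no amino acid, so total = 1 + 2 = 3.

3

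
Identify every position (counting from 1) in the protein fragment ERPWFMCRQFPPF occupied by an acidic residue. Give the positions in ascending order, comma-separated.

The acidic residues are Asp (D) and Glu (E), whose side chains end in a carboxylate group.
Matching residues: E1.

1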